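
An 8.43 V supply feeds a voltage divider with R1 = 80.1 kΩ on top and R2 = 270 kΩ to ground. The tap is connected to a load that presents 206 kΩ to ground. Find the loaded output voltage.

V_out ≈ 5.00 V

The load sits in parallel with R2: R2‖R_L = (270 × 206) / (270 + 206) = 116.8 kΩ.
V_out = 8.43 × 116.8 / (80.1 + 116.8) = 8.43 × 116.8/196.9 = 5.00 V.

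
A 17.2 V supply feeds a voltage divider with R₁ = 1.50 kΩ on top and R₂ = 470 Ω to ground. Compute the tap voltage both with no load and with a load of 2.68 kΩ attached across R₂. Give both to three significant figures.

Open-circuit: V = 17.2 × 470/(1500 + 470) = 4.10 V.
With the load, R₂ becomes R₂‖R_L = 399.9 Ω, so V = 17.2 × 399.9/1900 = 3.62 V.

Unloaded: 4.10 V; loaded: 3.62 V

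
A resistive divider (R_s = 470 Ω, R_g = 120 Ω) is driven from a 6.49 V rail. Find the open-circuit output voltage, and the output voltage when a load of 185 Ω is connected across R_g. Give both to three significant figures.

Open-circuit: V = 6.49 × 120/(470 + 120) = 1.32 V.
With the load, R_g becomes R_g‖R_L = 72.79 Ω, so V = 6.49 × 72.79/542.8 = 0.870 V.

Unloaded: 1.32 V; loaded: 0.870 V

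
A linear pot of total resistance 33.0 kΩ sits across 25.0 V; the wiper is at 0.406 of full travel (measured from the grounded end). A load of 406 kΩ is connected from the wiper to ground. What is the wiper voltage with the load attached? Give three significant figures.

V ≈ 9.95 V

The wiper splits the pot into (1−α)R = 19.60 kΩ above and αR = 13.40 kΩ below.
Lower section ‖ load = 12.97 kΩ.
V_wiper = 25.0 × 12.97/(19.60 + 12.97) = 9.95 V.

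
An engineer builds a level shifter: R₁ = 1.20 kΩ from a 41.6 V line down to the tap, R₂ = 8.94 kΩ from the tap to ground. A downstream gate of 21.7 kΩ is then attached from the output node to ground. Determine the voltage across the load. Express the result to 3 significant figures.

The load sits in parallel with R₂: R₂‖R_L = (8.94 × 21.7) / (8.94 + 21.7) = 6.332 kΩ.
V_out = 41.6 × 6.332 / (1.20 + 6.332) = 41.6 × 6.332/7.532 = 35.0 V.

V_out ≈ 35.0 V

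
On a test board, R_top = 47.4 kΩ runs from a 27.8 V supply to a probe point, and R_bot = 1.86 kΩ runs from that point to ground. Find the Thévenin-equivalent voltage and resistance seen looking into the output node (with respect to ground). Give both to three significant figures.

V_th = 1.05 V, R_th = 1.79 kΩ

V_th is the open-circuit tap voltage: 27.8 × 1.86/(47.4 + 1.86) = 1.05 V.
With the supply zeroed, R_top and R_bot appear in parallel from the tap: R_th = R_top‖R_bot = (47.4 × 1.86)/49.26 = 1.79 kΩ.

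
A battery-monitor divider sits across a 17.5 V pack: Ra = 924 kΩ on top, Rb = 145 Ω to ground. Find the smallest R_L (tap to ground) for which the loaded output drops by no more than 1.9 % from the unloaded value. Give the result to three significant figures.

R_L(min) ≈ 7.49 kΩ

Output resistance R_th = Ra‖Rb = (924000 × 145)/924100 = 145.0 Ω.
The fractional drop is R_th/(R_th + R_L); requiring this ≤ 0.0190 gives R_L ≥ R_th(1/0.0190 − 1) = 145.0 × 51.63 = 7.49 kΩ.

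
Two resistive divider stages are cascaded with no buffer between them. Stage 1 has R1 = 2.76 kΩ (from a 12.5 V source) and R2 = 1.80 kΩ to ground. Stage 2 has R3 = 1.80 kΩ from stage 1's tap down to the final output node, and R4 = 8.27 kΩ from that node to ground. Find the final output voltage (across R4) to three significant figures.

Stage 2 presents R3+R4 = 10.07 kΩ as a load on stage 1's tap.
Stage 1's lower leg becomes R2‖(R3+R4) = 1.527 kΩ, so V_mid = 12.5 × 1.527/4.287 = 4.452 V.
Stage 2 is itself unloaded: V_out = V_mid × R4/(R3+R4) = 4.452 × 8.27/10.07 = 3.66 V.

V_out ≈ 3.66 V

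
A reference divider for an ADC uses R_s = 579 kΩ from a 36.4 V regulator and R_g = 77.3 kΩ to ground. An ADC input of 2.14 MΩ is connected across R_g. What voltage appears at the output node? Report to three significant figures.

V_out ≈ 4.15 V

The load sits in parallel with R_g: R_g‖R_L = (77.3 × 2140) / (77.3 + 2140) = 74.61 kΩ.
V_out = 36.4 × 74.61 / (579 + 74.61) = 36.4 × 74.61/653.6 = 4.15 V.
(Unloaded it would have been 4.29 V.)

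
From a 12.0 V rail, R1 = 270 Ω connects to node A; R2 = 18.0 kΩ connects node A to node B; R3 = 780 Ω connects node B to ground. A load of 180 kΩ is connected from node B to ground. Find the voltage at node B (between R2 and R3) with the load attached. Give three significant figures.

At node B, R3 is in parallel with the load: R3‖R_L = 776.6 Ω.
Below node A the resistance is R2 + (R3‖R_L) = 18780 Ω, so V_A = 12.0 × 18780/19050 = 11.83 V.
Then V_B = V_A × (R3‖R_L)/(R2 + R3‖R_L) = 11.83 × 776.6/18780 = 0.489 V.

V ≈ 0.489 V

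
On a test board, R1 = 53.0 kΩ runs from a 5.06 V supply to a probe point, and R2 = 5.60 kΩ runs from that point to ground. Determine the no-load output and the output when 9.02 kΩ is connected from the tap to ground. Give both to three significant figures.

Unloaded: 0.484 V; loaded: 0.310 V

Open-circuit: V = 5.06 × 5.60/(53.0 + 5.60) = 0.484 V.
With the load, R2 becomes R2‖R_L = 3.455 kΩ, so V = 5.06 × 3.455/56.45 = 0.310 V.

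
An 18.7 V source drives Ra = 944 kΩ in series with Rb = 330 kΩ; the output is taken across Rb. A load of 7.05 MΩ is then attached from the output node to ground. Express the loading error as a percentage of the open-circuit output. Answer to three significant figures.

3.35 %

The divider's output (Thévenin) resistance is Ra‖Rb = 244.5 kΩ.
Fractional drop under load = R_th/(R_th + R_L) = 244.5 / (244.5 + 7050) = 0.03352.
So the output falls by 3.35 %.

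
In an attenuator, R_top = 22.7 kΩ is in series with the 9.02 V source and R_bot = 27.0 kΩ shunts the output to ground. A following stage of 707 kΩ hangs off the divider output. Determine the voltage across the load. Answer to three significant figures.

The load sits in parallel with R_bot: R_bot‖R_L = (27.0 × 707) / (27.0 + 707) = 26.01 kΩ.
V_out = 9.02 × 26.01 / (22.7 + 26.01) = 9.02 × 26.01/48.71 = 4.82 V.

V_out ≈ 4.82 V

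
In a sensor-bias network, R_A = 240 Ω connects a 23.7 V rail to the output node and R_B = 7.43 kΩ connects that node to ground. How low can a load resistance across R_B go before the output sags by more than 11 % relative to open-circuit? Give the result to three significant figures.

Output resistance R_th = R_A‖R_B = (240 × 7430)/7670 = 232.5 Ω.
The fractional drop is R_th/(R_th + R_L); requiring this ≤ 0.110 gives R_L ≥ R_th(1/0.110 − 1) = 232.5 × 8.091 = 1.88 kΩ.

R_L(min) ≈ 1.88 kΩ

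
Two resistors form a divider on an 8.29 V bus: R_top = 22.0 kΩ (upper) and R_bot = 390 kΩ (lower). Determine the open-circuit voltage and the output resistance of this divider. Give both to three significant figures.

V_th is the open-circuit tap voltage: 8.29 × 390/(22.0 + 390) = 7.85 V.
With the supply zeroed, R_top and R_bot appear in parallel from the tap: R_th = R_top‖R_bot = (22.0 × 390)/412.0 = 20.8 kΩ.

V_th = 7.85 V, R_th = 20.8 kΩ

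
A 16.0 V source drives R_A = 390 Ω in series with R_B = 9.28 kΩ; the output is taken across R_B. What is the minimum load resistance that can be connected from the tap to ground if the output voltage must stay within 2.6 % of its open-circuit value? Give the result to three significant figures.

R_L(min) ≈ 14.0 kΩ

Output resistance R_th = R_A‖R_B = (390 × 9280)/9670 = 374.3 Ω.
The fractional drop is R_th/(R_th + R_L); requiring this ≤ 0.0260 gives R_L ≥ R_th(1/0.0260 − 1) = 374.3 × 37.46 = 14.0 kΩ.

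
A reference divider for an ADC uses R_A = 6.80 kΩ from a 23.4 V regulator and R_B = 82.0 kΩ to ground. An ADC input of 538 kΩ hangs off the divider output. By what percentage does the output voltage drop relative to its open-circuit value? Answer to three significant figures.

1.15 %

The divider's output (Thévenin) resistance is R_A‖R_B = 6.279 kΩ.
Fractional drop under load = R_th/(R_th + R_L) = 6.279 / (6.279 + 538) = 0.01154.
So the output falls by 1.15 %.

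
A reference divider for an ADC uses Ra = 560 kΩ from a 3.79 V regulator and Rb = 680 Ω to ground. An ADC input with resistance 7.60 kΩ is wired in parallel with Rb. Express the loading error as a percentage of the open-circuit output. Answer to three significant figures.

Unloaded V = 3.79 × 680/560700 = 0.0045966 V.
Loaded: Rb‖R_L = 624.2 Ω, giving V = 3.79 × 624.2/560600 = 0.0042195 V.
Drop = (0.0045966 − 0.0042195) / 0.0045966 = 8.20 %.

8.20 %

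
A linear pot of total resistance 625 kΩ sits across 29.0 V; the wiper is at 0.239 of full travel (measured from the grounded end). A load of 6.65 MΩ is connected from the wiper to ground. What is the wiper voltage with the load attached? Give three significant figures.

The wiper splits the pot into (1−α)R = 475.6 kΩ above and αR = 149.4 kΩ below.
Lower section ‖ load = 146.1 kΩ.
V_wiper = 29.0 × 146.1/(475.6 + 146.1) = 6.81 V.

V ≈ 6.81 V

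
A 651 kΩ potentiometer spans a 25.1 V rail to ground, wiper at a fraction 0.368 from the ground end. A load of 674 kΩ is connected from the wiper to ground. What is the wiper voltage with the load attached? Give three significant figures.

V ≈ 7.54 V

The wiper splits the pot into (1−α)R = 411.4 kΩ above and αR = 239.6 kΩ below.
Lower section ‖ load = 176.7 kΩ.
V_wiper = 25.1 × 176.7/(411.4 + 176.7) = 7.54 V.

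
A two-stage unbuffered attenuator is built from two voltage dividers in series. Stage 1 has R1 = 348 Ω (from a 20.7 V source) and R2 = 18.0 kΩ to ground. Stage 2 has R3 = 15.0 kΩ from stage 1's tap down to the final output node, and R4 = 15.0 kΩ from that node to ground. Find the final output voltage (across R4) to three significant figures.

Stage 2 presents R3+R4 = 30000 Ω as a load on stage 1's tap.
Stage 1's lower leg becomes R2‖(R3+R4) = 11250 Ω, so V_mid = 20.7 × 11250/11600 = 20.08 V.
Stage 2 is itself unloaded: V_out = V_mid × R4/(R3+R4) = 20.08 × 15000/30000 = 10.0 V.

V_out ≈ 10.0 V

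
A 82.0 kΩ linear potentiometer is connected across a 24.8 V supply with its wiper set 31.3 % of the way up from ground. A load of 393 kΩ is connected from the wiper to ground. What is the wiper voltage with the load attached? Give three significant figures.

The wiper splits the pot into (1−α)R = 56.33 kΩ above and αR = 25.67 kΩ below.
Lower section ‖ load = 24.09 kΩ.
V_wiper = 24.8 × 24.09/(56.33 + 24.09) = 7.43 V.

V ≈ 7.43 V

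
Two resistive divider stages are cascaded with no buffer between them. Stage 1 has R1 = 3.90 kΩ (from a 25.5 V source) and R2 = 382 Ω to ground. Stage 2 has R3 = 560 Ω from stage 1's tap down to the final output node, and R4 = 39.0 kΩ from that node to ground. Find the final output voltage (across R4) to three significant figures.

Stage 2 presents R3+R4 = 39560 Ω as a load on stage 1's tap.
Stage 1's lower leg becomes R2‖(R3+R4) = 378.3 Ω, so V_mid = 25.5 × 378.3/4278 = 2.255 V.
Stage 2 is itself unloaded: V_out = V_mid × R4/(R3+R4) = 2.255 × 39000/39560 = 2.22 V.

V_out ≈ 2.22 V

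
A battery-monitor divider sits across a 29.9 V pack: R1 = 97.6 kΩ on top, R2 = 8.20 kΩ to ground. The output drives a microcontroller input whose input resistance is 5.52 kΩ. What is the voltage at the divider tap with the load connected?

V_out ≈ 0.978 V

The load sits in parallel with R2: R2‖R_L = (8.20 × 5.52) / (8.20 + 5.52) = 3.299 kΩ.
V_out = 29.9 × 3.299 / (97.6 + 3.299) = 29.9 × 3.299/100.9 = 0.978 V.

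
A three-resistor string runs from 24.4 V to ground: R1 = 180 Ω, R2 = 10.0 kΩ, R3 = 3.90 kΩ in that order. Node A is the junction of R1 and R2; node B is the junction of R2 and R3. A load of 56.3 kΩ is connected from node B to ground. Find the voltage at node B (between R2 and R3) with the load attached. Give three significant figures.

V ≈ 6.44 V

At node B, R3 is in parallel with the load: R3‖R_L = 3647 Ω.
Below node A the resistance is R2 + (R3‖R_L) = 13650 Ω, so V_A = 24.4 × 13650/13830 = 24.08 V.
Then V_B = V_A × (R3‖R_L)/(R2 + R3‖R_L) = 24.08 × 3647/13650 = 6.44 V.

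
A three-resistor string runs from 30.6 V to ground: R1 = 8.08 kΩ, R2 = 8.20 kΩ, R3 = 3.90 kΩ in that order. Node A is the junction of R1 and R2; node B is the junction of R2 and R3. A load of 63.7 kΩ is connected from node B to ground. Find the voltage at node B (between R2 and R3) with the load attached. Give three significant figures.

V ≈ 5.64 V

At node B, R3 is in parallel with the load: R3‖R_L = 3.675 kΩ.
Below node A the resistance is R2 + (R3‖R_L) = 11.88 kΩ, so V_A = 30.6 × 11.88/19.95 = 18.21 V.
Then V_B = V_A × (R3‖R_L)/(R2 + R3‖R_L) = 18.21 × 3.675/11.88 = 5.64 V.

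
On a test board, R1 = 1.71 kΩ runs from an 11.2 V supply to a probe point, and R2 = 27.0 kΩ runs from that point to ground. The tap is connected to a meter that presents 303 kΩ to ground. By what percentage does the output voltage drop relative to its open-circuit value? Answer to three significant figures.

0.528 %

The divider's output (Thévenin) resistance is R1‖R2 = 1.608 kΩ.
Fractional drop under load = R_th/(R_th + R_L) = 1.608 / (1.608 + 303) = 0.005279.
So the output falls by 0.528 %.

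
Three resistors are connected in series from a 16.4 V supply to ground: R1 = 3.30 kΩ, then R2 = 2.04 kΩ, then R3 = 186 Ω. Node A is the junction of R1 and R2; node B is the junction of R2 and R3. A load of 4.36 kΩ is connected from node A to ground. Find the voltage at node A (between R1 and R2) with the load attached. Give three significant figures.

V ≈ 5.06 V

Below node A the series string R2+R3 = 2226 Ω sits in parallel with the 4360 Ω load: 1474 Ω.
V_A = 16.4 × 1474/(3300 + 1474) = 5.06 V.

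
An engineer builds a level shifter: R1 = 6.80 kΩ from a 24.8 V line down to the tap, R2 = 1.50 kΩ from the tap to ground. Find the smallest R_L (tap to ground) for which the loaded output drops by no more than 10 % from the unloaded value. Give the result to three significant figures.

Output resistance R_th = R1‖R2 = (6.80 × 1.50)/8.300 = 1.229 kΩ.
The fractional drop is R_th/(R_th + R_L); requiring this ≤ 0.100 gives R_L ≥ R_th(1/0.100 − 1) = 1.229 × 9.000 = 11.1 kΩ.

R_L(min) ≈ 11.1 kΩ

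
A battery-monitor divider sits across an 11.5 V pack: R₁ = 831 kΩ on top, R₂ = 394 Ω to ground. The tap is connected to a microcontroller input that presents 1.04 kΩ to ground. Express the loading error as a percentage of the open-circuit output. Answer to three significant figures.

Unloaded V = 11.5 × 394/831400 = 0.005450 V.
Loaded: R₂‖R_L = 285.7 Ω, giving V = 11.5 × 285.7/831300 = 0.003953 V.
Drop = (0.005450 − 0.003953) / 0.005450 = 27.5 %.

27.5 %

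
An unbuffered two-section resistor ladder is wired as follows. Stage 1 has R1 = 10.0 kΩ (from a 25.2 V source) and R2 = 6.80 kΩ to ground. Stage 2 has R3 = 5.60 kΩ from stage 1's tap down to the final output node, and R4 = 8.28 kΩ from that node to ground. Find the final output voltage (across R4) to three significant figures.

Stage 2 presents R3+R4 = 13.88 kΩ as a load on stage 1's tap.
Stage 1's lower leg becomes R2‖(R3+R4) = 4.564 kΩ, so V_mid = 25.2 × 4.564/14.56 = 7.897 V.
Stage 2 is itself unloaded: V_out = V_mid × R4/(R3+R4) = 7.897 × 8.28/13.88 = 4.71 V.

V_out ≈ 4.71 V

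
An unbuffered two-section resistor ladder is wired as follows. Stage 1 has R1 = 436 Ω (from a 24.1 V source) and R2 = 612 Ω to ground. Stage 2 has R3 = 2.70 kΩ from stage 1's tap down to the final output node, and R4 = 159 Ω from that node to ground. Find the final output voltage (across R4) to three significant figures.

Stage 2 presents R3+R4 = 2859 Ω as a load on stage 1's tap.
Stage 1's lower leg becomes R2‖(R3+R4) = 504.1 Ω, so V_mid = 24.1 × 504.1/940.1 = 12.92 V.
Stage 2 is itself unloaded: V_out = V_mid × R4/(R3+R4) = 12.92 × 159/2859 = 0.719 V.

V_out ≈ 0.719 V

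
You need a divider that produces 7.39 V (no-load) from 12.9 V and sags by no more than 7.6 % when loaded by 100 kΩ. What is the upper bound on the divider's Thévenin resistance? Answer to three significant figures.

R_th ≤ 8.23 kΩ

Loading drop = R_th/(R_th + R_L) ≤ 0.0760, so R_th ≤ R_L · ε/(1−ε) = 100 kΩ × 0.0760/0.9240 = 8.23 kΩ.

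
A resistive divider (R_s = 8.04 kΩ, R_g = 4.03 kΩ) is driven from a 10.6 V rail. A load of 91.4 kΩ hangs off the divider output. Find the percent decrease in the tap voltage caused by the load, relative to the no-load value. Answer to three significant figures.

2.85 %

The divider's output (Thévenin) resistance is R_s‖R_g = 2.684 kΩ.
Fractional drop under load = R_th/(R_th + R_L) = 2.684 / (2.684 + 91.4) = 0.02853.
So the output falls by 2.85 %.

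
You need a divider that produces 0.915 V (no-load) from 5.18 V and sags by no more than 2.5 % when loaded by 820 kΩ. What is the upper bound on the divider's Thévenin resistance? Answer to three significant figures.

Loading drop = R_th/(R_th + R_L) ≤ 0.0250, so R_th ≤ R_L · ε/(1−ε) = 820 kΩ × 0.0250/0.9750 = 21.0 kΩ.

R_th ≤ 21.0 kΩ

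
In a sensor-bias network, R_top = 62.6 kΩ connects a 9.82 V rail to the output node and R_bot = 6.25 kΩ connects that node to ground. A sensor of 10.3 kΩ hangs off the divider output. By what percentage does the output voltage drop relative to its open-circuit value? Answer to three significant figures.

35.6 %

The divider's output (Thévenin) resistance is R_top‖R_bot = 5.683 kΩ.
Fractional drop under load = R_th/(R_th + R_L) = 5.683 / (5.683 + 10.3) = 0.3556.
So the output falls by 35.6 %.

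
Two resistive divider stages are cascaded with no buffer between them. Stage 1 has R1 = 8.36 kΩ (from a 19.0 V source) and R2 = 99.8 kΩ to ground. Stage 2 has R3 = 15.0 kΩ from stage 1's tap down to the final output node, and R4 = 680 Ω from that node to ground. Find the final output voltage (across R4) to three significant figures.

V_out ≈ 0.510 V

Stage 2 presents R3+R4 = 15680 Ω as a load on stage 1's tap.
Stage 1's lower leg becomes R2‖(R3+R4) = 13550 Ω, so V_mid = 19.0 × 13550/21910 = 11.75 V.
Stage 2 is itself unloaded: V_out = V_mid × R4/(R3+R4) = 11.75 × 680/15680 = 0.510 V.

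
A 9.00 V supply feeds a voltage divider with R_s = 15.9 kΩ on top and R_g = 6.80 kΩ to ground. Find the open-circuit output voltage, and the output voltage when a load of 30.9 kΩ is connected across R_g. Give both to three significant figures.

Unloaded: 2.70 V; loaded: 2.34 V

Open-circuit: V = 9.00 × 6.80/(15.9 + 6.80) = 2.70 V.
With the load, R_g becomes R_g‖R_L = 5.573 kΩ, so V = 9.00 × 5.573/21.47 = 2.34 V.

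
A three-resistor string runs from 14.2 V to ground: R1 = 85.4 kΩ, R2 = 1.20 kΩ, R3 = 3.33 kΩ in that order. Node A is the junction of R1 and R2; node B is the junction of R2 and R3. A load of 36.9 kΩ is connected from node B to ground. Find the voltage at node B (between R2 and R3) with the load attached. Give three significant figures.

At node B, R3 is in parallel with the load: R3‖R_L = 3.054 kΩ.
Below node A the resistance is R2 + (R3‖R_L) = 4.254 kΩ, so V_A = 14.2 × 4.254/89.65 = 0.6738 V.
Then V_B = V_A × (R3‖R_L)/(R2 + R3‖R_L) = 0.6738 × 3.054/4.254 = 0.484 V.

V ≈ 0.484 V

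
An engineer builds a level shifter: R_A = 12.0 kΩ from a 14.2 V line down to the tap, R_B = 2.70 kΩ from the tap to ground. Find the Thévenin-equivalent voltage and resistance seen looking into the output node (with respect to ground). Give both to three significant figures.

V_th is the open-circuit tap voltage: 14.2 × 2.70/(12.0 + 2.70) = 2.61 V.
With the supply zeroed, R_A and R_B appear in parallel from the tap: R_th = R_A‖R_B = (12.0 × 2.70)/14.70 = 2.20 kΩ.

V_th = 2.61 V, R_th = 2.20 kΩ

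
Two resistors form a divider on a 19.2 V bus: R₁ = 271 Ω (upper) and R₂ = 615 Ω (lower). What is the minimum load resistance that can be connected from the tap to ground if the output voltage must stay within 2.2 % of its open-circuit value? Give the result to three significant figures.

Output resistance R_th = R₁‖R₂ = (271 × 615)/886.0 = 188.1 Ω.
The fractional drop is R_th/(R_th + R_L); requiring this ≤ 0.0220 gives R_L ≥ R_th(1/0.0220 − 1) = 188.1 × 44.45 = 8.36 kΩ.

R_L(min) ≈ 8.36 kΩ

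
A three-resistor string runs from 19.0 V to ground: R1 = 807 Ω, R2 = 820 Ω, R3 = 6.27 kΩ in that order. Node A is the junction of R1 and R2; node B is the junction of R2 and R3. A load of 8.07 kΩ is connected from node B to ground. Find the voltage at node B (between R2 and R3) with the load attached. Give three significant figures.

At node B, R3 is in parallel with the load: R3‖R_L = 3529 Ω.
Below node A the resistance is R2 + (R3‖R_L) = 4349 Ω, so V_A = 19.0 × 4349/5156 = 16.03 V.
Then V_B = V_A × (R3‖R_L)/(R2 + R3‖R_L) = 16.03 × 3529/4349 = 13.0 V.

V ≈ 13.0 V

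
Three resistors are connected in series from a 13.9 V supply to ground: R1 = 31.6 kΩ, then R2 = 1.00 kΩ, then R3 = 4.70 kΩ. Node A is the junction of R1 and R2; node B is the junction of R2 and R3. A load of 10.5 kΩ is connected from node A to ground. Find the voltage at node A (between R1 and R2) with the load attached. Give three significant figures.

V ≈ 1.45 V

Below node A the series string R2+R3 = 5.700 kΩ sits in parallel with the 10.5 kΩ load: 3.694 kΩ.
V_A = 13.9 × 3.694/(31.6 + 3.694) = 1.45 V.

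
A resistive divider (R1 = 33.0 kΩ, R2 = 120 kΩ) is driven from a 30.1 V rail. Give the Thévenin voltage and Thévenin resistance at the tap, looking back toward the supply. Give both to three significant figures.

V_th is the open-circuit tap voltage: 30.1 × 120/(33.0 + 120) = 23.6 V.
With the supply zeroed, R1 and R2 appear in parallel from the tap: R_th = R1‖R2 = (33.0 × 120)/153.0 = 25.9 kΩ.

V_th = 23.6 V, R_th = 25.9 kΩ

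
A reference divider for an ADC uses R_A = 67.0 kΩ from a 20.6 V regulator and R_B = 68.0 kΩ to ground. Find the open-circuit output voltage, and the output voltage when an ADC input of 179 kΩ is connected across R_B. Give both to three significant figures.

Unloaded: 10.4 V; loaded: 8.73 V

Open-circuit: V = 20.6 × 68.0/(67.0 + 68.0) = 10.4 V.
With the load, R_B becomes R_B‖R_L = 49.28 kΩ, so V = 20.6 × 49.28/116.3 = 8.73 V.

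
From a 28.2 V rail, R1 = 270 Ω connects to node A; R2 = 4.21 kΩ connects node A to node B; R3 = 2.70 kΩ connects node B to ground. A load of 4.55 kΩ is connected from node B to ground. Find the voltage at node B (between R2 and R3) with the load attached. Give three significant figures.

At node B, R3 is in parallel with the load: R3‖R_L = 1694 Ω.
Below node A the resistance is R2 + (R3‖R_L) = 5904 Ω, so V_A = 28.2 × 5904/6174 = 26.97 V.
Then V_B = V_A × (R3‖R_L)/(R2 + R3‖R_L) = 26.97 × 1694/5904 = 7.74 V.

V ≈ 7.74 V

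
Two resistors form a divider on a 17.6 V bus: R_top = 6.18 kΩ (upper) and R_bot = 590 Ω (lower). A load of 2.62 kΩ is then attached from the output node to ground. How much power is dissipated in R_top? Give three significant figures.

Total resistance from the source is R_top + (R_bot‖R_L) = 6662 Ω, so I = 17.6/6662 Ω = 2.642 mA.
P = I²·R_top = (2.642 mA)² × 6.18 kΩ = 43.1 mW.

P ≈ 43.1 mW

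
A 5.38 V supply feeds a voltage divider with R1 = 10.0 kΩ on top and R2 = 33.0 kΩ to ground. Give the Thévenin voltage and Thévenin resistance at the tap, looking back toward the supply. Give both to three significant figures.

V_th is the open-circuit tap voltage: 5.38 × 33.0/(10.0 + 33.0) = 4.13 V.
With the supply zeroed, R1 and R2 appear in parallel from the tap: R_th = R1‖R2 = (10.0 × 33.0)/43.00 = 7.67 kΩ.

V_th = 4.13 V, R_th = 7.67 kΩ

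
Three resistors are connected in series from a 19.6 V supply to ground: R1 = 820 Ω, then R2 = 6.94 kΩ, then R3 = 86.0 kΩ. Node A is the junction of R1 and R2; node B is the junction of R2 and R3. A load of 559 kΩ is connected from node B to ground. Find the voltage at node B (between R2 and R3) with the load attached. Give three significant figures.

At node B, R3 is in parallel with the load: R3‖R_L = 74530 Ω.
Below node A the resistance is R2 + (R3‖R_L) = 81470 Ω, so V_A = 19.6 × 81470/82290 = 19.40 V.
Then V_B = V_A × (R3‖R_L)/(R2 + R3‖R_L) = 19.40 × 74530/81470 = 17.8 V.

V ≈ 17.8 V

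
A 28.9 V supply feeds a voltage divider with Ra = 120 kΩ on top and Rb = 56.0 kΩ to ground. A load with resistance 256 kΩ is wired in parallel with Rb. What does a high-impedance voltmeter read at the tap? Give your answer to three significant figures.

The load sits in parallel with Rb: Rb‖R_L = (56.0 × 256) / (56.0 + 256) = 45.95 kΩ.
V_out = 28.9 × 45.95 / (120 + 45.95) = 28.9 × 45.95/165.9 = 8.00 V.
(Unloaded it would have been 9.20 V.)

V_out ≈ 8.00 V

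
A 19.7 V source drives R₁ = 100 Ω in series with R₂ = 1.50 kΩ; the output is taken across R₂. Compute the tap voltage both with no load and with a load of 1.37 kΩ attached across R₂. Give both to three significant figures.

Open-circuit: V = 19.7 × 1500/(100 + 1500) = 18.5 V.
With the load, R₂ becomes R₂‖R_L = 716.0 Ω, so V = 19.7 × 716.0/816.0 = 17.3 V.

Unloaded: 18.5 V; loaded: 17.3 V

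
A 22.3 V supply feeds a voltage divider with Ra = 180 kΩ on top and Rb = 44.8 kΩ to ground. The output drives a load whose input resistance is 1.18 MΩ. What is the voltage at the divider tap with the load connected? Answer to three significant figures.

The load sits in parallel with Rb: Rb‖R_L = (44.8 × 1180) / (44.8 + 1180) = 43.16 kΩ.
V_out = 22.3 × 43.16 / (180 + 43.16) = 22.3 × 43.16/223.2 = 4.31 V.

V_out ≈ 4.31 V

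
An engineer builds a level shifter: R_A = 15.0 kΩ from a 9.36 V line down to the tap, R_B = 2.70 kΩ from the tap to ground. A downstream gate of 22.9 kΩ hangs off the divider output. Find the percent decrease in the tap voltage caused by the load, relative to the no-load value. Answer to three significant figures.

9.08 %

The divider's output (Thévenin) resistance is R_A‖R_B = 2.288 kΩ.
Fractional drop under load = R_th/(R_th + R_L) = 2.288 / (2.288 + 22.9) = 0.09084.
So the output falls by 9.08 %.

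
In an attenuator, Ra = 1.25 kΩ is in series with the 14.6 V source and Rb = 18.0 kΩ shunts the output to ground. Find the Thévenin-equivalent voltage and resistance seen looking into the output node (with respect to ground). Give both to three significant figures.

V_th is the open-circuit tap voltage: 14.6 × 18.0/(1.25 + 18.0) = 13.7 V.
With the supply zeroed, Ra and Rb appear in parallel from the tap: R_th = Ra‖Rb = (1.25 × 18.0)/19.25 = 1.17 kΩ.

V_th = 13.7 V, R_th = 1.17 kΩ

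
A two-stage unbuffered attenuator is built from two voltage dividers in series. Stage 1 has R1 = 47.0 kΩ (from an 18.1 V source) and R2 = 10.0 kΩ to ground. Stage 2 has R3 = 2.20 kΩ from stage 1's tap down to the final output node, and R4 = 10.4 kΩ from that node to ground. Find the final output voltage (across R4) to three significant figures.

Stage 2 presents R3+R4 = 12.60 kΩ as a load on stage 1's tap.
Stage 1's lower leg becomes R2‖(R3+R4) = 5.575 kΩ, so V_mid = 18.1 × 5.575/52.58 = 1.919 V.
Stage 2 is itself unloaded: V_out = V_mid × R4/(R3+R4) = 1.919 × 10.4/12.60 = 1.58 V.

V_out ≈ 1.58 V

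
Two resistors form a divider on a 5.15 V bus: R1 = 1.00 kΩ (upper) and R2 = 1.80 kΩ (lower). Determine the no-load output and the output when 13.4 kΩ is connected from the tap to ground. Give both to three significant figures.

Open-circuit: V = 5.15 × 1.80/(1.00 + 1.80) = 3.31 V.
With the load, R2 becomes R2‖R_L = 1.587 kΩ, so V = 5.15 × 1.587/2.587 = 3.16 V.

Unloaded: 3.31 V; loaded: 3.16 V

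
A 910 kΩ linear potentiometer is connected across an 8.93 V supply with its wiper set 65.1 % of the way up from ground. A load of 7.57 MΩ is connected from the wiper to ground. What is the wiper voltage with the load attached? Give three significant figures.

V ≈ 5.66 V

The wiper splits the pot into (1−α)R = 317.6 kΩ above and αR = 592.4 kΩ below.
Lower section ‖ load = 549.4 kΩ.
V_wiper = 8.93 × 549.4/(317.6 + 549.4) = 5.66 V.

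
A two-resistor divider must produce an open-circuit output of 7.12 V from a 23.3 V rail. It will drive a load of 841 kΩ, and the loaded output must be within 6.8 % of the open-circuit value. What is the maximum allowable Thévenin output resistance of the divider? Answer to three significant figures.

R_th ≤ 61.4 kΩ

Loading drop = R_th/(R_th + R_L) ≤ 0.0680, so R_th ≤ R_L · ε/(1−ε) = 841 kΩ × 0.0680/0.9320 = 61.4 kΩ.
(Any R1, R2 with R2/(R1+R2) = 0.306 and R1‖R2 ≤ 61.4 kΩ will meet the spec.)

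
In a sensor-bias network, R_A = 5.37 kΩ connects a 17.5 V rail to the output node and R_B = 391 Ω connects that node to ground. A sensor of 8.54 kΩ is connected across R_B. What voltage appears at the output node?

The load sits in parallel with R_B: R_B‖R_L = (391 × 8540) / (391 + 8540) = 373.9 Ω.
V_out = 17.5 × 373.9 / (5370 + 373.9) = 17.5 × 373.9/5744 = 1.14 V.

V_out ≈ 1.14 V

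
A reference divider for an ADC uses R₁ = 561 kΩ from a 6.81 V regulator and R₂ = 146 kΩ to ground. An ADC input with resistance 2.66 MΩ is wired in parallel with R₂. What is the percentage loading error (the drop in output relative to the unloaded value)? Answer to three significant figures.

The divider's output (Thévenin) resistance is R₁‖R₂ = 115.9 kΩ.
Fractional drop under load = R_th/(R_th + R_L) = 115.9 / (115.9 + 2660) = 0.04173.
So the output falls by 4.17 %.

4.17 %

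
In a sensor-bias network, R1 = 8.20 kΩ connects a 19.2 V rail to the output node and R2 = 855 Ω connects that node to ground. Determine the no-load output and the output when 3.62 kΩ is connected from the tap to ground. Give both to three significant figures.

Unloaded: 1.81 V; loaded: 1.49 V

Open-circuit: V = 19.2 × 855/(8200 + 855) = 1.81 V.
With the load, R2 becomes R2‖R_L = 691.6 Ω, so V = 19.2 × 691.6/8892 = 1.49 V.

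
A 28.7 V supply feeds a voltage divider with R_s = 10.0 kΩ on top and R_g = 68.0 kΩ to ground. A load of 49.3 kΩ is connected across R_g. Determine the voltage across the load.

The load sits in parallel with R_g: R_g‖R_L = (68.0 × 49.3) / (68.0 + 49.3) = 28.58 kΩ.
V_out = 28.7 × 28.58 / (10.0 + 28.58) = 28.7 × 28.58/38.58 = 21.3 V.
(Unloaded it would have been 25.0 V.)

V_out ≈ 21.3 V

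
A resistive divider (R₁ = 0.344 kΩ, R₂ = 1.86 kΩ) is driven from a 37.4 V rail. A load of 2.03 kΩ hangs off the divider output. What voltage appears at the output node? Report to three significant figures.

The load sits in parallel with R₂: R₂‖R_L = (1860 × 2030) / (1860 + 2030) = 970.6 Ω.
V_out = 37.4 × 970.6 / (344 + 970.6) = 37.4 × 970.6/1315 = 27.6 V.

V_out ≈ 27.6 V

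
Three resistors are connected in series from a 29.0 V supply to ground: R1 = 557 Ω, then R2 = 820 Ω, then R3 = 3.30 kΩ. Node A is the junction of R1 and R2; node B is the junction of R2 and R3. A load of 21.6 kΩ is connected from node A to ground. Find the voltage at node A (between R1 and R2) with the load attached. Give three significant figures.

Below node A the series string R2+R3 = 4120 Ω sits in parallel with the 21600 Ω load: 3460 Ω.
V_A = 29.0 × 3460/(557 + 3460) = 25.0 V.

V ≈ 25.0 V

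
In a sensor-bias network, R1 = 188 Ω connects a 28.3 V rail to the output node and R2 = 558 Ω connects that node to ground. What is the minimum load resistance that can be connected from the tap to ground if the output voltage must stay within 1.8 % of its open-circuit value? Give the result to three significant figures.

Output resistance R_th = R1‖R2 = (188 × 558)/746.0 = 140.6 Ω.
The fractional drop is R_th/(R_th + R_L); requiring this ≤ 0.0180 gives R_L ≥ R_th(1/0.0180 − 1) = 140.6 × 54.56 = 7.67 kΩ.

R_L(min) ≈ 7.67 kΩ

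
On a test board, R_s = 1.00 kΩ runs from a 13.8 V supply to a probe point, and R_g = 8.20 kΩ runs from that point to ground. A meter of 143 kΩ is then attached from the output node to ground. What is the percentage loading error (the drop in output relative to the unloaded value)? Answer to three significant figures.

0.619 %

The divider's output (Thévenin) resistance is R_s‖R_g = 0.8913 kΩ.
Fractional drop under load = R_th/(R_th + R_L) = 0.8913 / (0.8913 + 143) = 0.006194.
So the output falls by 0.619 %.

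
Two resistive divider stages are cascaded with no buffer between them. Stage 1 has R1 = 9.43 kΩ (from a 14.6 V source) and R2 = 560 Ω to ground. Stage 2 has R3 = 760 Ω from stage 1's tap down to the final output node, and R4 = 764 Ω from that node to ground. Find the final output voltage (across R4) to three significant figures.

V_out ≈ 0.305 V

Stage 2 presents R3+R4 = 1524 Ω as a load on stage 1's tap.
Stage 1's lower leg becomes R2‖(R3+R4) = 409.5 Ω, so V_mid = 14.6 × 409.5/9840 = 0.6077 V.
Stage 2 is itself unloaded: V_out = V_mid × R4/(R3+R4) = 0.6077 × 764/1524 = 0.305 V.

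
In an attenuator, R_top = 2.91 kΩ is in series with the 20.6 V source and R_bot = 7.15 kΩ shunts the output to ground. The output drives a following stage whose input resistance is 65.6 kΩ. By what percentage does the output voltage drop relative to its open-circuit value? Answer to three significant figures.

The divider's output (Thévenin) resistance is R_top‖R_bot = 2.068 kΩ.
Fractional drop under load = R_th/(R_th + R_L) = 2.068 / (2.068 + 65.6) = 0.03056.
So the output falls by 3.06 %.

3.06 %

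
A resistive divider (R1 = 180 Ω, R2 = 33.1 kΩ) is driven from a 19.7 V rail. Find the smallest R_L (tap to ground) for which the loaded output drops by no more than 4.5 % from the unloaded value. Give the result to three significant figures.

R_L(min) ≈ 3.80 kΩ

Output resistance R_th = R1‖R2 = (180 × 33100)/33280 = 179.0 Ω.
The fractional drop is R_th/(R_th + R_L); requiring this ≤ 0.0450 gives R_L ≥ R_th(1/0.0450 − 1) = 179.0 × 21.22 = 3.80 kΩ.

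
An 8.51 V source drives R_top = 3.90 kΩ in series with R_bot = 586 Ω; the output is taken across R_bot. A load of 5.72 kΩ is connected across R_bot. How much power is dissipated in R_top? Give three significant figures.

P ≈ 14.4 mW

Total resistance from the source is R_top + (R_bot‖R_L) = 4432 Ω, so I = 8.51/4432 Ω = 1.920 mA.
P = I²·R_top = (1.920 mA)² × 3.90 kΩ = 14.4 mW.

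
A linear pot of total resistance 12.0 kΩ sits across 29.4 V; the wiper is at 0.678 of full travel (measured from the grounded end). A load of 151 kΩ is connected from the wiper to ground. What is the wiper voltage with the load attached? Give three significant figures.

V ≈ 19.6 V

The wiper splits the pot into (1−α)R = 3.864 kΩ above and αR = 8.136 kΩ below.
Lower section ‖ load = 7.720 kΩ.
V_wiper = 29.4 × 7.720/(3.864 + 7.720) = 19.6 V.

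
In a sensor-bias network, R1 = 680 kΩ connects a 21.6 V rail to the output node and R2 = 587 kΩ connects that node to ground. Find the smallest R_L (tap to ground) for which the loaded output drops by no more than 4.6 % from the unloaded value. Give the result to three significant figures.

Output resistance R_th = R1‖R2 = (680 × 587)/1267 = 315.0 kΩ.
The fractional drop is R_th/(R_th + R_L); requiring this ≤ 0.0460 gives R_L ≥ R_th(1/0.0460 − 1) = 315.0 × 20.74 = 6.53 MΩ.

R_L(min) ≈ 6.53 MΩ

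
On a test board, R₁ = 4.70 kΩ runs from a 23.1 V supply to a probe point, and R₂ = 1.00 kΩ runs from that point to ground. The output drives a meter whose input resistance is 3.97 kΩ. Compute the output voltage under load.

The load sits in parallel with R₂: R₂‖R_L = (1.00 × 3.97) / (1.00 + 3.97) = 0.7988 kΩ.
V_out = 23.1 × 0.7988 / (4.70 + 0.7988) = 23.1 × 0.7988/5.499 = 3.36 V.

V_out ≈ 3.36 V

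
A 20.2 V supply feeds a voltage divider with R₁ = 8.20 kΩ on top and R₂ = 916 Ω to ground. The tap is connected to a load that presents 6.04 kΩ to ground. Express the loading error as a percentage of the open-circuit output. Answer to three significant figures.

The divider's output (Thévenin) resistance is R₁‖R₂ = 824.0 Ω.
Fractional drop under load = R_th/(R_th + R_L) = 824.0 / (824.0 + 6040) = 0.1200.
So the output falls by 12.0 %.

12.0 %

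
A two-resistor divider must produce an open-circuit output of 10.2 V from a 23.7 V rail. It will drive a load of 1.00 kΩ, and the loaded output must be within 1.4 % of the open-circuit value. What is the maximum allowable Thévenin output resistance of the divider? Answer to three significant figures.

R_th ≤ 14.2 Ω

Loading drop = R_th/(R_th + R_L) ≤ 0.0140, so R_th ≤ R_L · ε/(1−ε) = 1.00 kΩ × 0.0140/0.9860 = 14.2 Ω.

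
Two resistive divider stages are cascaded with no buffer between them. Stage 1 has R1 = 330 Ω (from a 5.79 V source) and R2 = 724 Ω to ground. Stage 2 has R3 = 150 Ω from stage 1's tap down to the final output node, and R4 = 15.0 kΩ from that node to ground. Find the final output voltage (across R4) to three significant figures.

Stage 2 presents R3+R4 = 15150 Ω as a load on stage 1's tap.
Stage 1's lower leg becomes R2‖(R3+R4) = 691.0 Ω, so V_mid = 5.79 × 691.0/1021 = 3.919 V.
Stage 2 is itself unloaded: V_out = V_mid × R4/(R3+R4) = 3.919 × 15000/15150 = 3.88 V.

V_out ≈ 3.88 V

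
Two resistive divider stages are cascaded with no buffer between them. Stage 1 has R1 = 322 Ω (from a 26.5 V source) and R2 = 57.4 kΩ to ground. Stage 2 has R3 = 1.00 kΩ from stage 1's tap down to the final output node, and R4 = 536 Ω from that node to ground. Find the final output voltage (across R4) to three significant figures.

Stage 2 presents R3+R4 = 1536 Ω as a load on stage 1's tap.
Stage 1's lower leg becomes R2‖(R3+R4) = 1496 Ω, so V_mid = 26.5 × 1496/1818 = 21.81 V.
Stage 2 is itself unloaded: V_out = V_mid × R4/(R3+R4) = 21.81 × 536/1536 = 7.61 V.

V_out ≈ 7.61 V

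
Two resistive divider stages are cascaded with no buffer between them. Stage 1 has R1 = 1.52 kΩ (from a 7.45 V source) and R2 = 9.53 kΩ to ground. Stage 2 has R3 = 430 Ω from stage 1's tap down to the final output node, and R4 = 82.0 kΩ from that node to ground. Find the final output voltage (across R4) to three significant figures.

Stage 2 presents R3+R4 = 82430 Ω as a load on stage 1's tap.
Stage 1's lower leg becomes R2‖(R3+R4) = 8542 Ω, so V_mid = 7.45 × 8542/10060 = 6.325 V.
Stage 2 is itself unloaded: V_out = V_mid × R4/(R3+R4) = 6.325 × 82000/82430 = 6.29 V.

V_out ≈ 6.29 V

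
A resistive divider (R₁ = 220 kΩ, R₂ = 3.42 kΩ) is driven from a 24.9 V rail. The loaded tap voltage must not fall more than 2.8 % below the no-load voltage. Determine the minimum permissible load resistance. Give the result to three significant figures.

R_L(min) ≈ 117 kΩ

Output resistance R_th = R₁‖R₂ = (220 × 3.42)/223.4 = 3.368 kΩ.
The fractional drop is R_th/(R_th + R_L); requiring this ≤ 0.0280 gives R_L ≥ R_th(1/0.0280 − 1) = 3.368 × 34.71 = 117 kΩ.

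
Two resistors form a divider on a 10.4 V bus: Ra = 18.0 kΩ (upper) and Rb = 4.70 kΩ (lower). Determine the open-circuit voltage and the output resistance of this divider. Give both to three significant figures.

V_th is the open-circuit tap voltage: 10.4 × 4.70/(18.0 + 4.70) = 2.15 V.
With the supply zeroed, Ra and Rb appear in parallel from the tap: R_th = Ra‖Rb = (18.0 × 4.70)/22.70 = 3.73 kΩ.

V_th = 2.15 V, R_th = 3.73 kΩ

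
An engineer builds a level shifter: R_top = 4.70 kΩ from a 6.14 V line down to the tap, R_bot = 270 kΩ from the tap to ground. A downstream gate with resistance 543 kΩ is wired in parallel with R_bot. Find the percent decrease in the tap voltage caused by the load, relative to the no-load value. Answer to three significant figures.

0.844 %

The divider's output (Thévenin) resistance is R_top‖R_bot = 4.620 kΩ.
Fractional drop under load = R_th/(R_th + R_L) = 4.620 / (4.620 + 543) = 0.008436.
So the output falls by 0.844 %.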